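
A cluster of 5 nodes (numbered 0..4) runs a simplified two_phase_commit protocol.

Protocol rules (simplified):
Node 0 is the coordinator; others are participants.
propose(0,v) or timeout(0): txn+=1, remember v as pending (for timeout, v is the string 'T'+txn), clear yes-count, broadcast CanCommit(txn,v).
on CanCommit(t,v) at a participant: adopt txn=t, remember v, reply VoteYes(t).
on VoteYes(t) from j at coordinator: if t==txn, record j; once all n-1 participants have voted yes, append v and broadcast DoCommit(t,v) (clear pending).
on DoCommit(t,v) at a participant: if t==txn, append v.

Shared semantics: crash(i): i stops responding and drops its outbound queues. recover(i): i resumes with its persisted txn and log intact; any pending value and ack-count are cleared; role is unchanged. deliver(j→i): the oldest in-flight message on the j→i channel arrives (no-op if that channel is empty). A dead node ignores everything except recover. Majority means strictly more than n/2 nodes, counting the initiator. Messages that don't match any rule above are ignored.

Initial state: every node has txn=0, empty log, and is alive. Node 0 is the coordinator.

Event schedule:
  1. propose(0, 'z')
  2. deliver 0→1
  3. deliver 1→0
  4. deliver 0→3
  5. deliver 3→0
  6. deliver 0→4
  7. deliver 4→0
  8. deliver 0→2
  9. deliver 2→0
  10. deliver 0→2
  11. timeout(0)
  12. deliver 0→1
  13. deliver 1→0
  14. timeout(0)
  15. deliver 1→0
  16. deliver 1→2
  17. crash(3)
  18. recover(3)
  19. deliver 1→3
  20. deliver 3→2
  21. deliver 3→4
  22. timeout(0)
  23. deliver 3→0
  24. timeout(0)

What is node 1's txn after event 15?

1

after 1 — propose(0,'z'): n0:coor/t1/[-]
after 2 — deliver 0→1: n1:part/t1/[-]
after 3 — deliver 1→0: ·
after 4 — deliver 0→3: n3:part/t1/[-]
after 5 — deliver 3→0: ·
after 6 — deliver 0→4: n4:part/t1/[-]
after 7 — deliver 4→0: ·
after 8 — deliver 0→2: n2:part/t1/[-]
after 9 — deliver 2→0: n0:coor/t1/[z]
after 10 — deliver 0→2: n2:part/t1/[z]
after 11 — timeout(0): n0:coor/t2/[z]
after 12 — deliver 0→1: n1:part/t1/[z]
after 13 — deliver 1→0: ·
after 14 — timeout(0): n0:coor/t3/[z]
after 15 — deliver 1→0: ·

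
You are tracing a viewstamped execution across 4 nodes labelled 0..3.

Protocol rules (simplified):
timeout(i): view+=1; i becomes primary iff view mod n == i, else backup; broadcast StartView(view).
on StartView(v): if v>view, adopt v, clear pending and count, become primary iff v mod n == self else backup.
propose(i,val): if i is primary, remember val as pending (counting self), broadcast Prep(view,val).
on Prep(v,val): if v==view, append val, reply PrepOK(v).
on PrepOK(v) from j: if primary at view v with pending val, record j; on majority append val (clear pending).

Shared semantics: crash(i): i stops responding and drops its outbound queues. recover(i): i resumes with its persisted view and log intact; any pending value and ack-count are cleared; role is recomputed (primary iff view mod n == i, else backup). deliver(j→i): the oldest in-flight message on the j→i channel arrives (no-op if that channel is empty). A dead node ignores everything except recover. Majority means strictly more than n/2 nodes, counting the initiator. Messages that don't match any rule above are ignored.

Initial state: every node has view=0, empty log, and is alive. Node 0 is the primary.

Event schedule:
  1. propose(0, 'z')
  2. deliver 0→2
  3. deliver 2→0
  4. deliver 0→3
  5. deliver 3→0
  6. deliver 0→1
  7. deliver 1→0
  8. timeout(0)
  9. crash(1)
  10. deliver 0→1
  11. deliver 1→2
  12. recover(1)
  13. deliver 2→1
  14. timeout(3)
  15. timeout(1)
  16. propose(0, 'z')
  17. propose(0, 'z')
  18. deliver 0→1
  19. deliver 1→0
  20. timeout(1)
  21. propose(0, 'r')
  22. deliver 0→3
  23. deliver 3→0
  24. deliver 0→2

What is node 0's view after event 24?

1

[1] propose(0,'z') → ∅
[2] deliver 0→2 → N2(back v0 [z])
[3] deliver 2→0 → ∅
[4] deliver 0→3 → N3(back v0 [z])
[5] deliver 3→0 → N0(prim v0 [z])
[6] deliver 0→1 → N1(back v0 [z])
[7] deliver 1→0 → ∅
[8] timeout(0) → N0(back v1 [z])
[9] crash(1) → N1(✗back v0 [z])
[10] deliver 0→1 → ∅
[11] deliver 1→2 → ∅
[12] recover(1) → N1(back v0 [z])
[13] deliver 2→1 → ∅
[14] timeout(3) → N3(back v1 [z])
[15] timeout(1) → N1(prim v1 [z])
[16] propose(0,'z') → ∅
[17] propose(0,'z') → ∅
[18] deliver 0→1 → ∅
[19] deliver 1→0 → ∅
[20] timeout(1) → N1(back v2 [z])
[21] propose(0,'r') → ∅
[22] deliver 0→3 → ∅
[23] deliver 3→0 → ∅
[24] deliver 0→2 → N2(back v1 [z])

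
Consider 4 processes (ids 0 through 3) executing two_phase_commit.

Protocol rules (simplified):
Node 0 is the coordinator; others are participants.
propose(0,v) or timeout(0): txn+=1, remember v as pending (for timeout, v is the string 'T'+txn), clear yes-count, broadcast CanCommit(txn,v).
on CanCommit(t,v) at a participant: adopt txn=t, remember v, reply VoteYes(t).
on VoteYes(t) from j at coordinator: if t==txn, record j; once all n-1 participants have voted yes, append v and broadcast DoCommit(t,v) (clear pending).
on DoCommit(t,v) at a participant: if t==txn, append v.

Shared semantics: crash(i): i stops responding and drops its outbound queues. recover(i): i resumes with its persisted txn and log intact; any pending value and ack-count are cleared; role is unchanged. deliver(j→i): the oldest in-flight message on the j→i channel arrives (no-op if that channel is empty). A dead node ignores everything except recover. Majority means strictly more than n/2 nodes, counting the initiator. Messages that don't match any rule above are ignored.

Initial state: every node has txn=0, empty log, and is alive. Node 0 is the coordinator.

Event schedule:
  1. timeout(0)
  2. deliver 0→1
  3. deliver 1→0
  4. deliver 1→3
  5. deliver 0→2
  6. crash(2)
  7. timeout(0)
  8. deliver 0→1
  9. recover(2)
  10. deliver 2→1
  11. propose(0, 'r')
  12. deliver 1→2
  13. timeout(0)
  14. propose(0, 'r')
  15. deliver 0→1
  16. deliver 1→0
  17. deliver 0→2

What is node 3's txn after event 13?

0

[1] timeout(0) → N0(coor t1 [-])
[2] deliver 0→1 → N1(part t1 [-])
[3] deliver 1→0 → ∅
[4] deliver 1→3 → ∅
[5] deliver 0→2 → N2(part t1 [-])
[6] crash(2) → N2(✗part t1 [-])
[7] timeout(0) → N0(coor t2 [-])
[8] deliver 0→1 → N1(part t2 [-])
[9] recover(2) → N2(part t1 [-])
[10] deliver 2→1 → ∅
[11] propose(0,'r') → N0(coor t3 [-])
[12] deliver 1→2 → ∅
[13] timeout(0) → N0(coor t4 [-])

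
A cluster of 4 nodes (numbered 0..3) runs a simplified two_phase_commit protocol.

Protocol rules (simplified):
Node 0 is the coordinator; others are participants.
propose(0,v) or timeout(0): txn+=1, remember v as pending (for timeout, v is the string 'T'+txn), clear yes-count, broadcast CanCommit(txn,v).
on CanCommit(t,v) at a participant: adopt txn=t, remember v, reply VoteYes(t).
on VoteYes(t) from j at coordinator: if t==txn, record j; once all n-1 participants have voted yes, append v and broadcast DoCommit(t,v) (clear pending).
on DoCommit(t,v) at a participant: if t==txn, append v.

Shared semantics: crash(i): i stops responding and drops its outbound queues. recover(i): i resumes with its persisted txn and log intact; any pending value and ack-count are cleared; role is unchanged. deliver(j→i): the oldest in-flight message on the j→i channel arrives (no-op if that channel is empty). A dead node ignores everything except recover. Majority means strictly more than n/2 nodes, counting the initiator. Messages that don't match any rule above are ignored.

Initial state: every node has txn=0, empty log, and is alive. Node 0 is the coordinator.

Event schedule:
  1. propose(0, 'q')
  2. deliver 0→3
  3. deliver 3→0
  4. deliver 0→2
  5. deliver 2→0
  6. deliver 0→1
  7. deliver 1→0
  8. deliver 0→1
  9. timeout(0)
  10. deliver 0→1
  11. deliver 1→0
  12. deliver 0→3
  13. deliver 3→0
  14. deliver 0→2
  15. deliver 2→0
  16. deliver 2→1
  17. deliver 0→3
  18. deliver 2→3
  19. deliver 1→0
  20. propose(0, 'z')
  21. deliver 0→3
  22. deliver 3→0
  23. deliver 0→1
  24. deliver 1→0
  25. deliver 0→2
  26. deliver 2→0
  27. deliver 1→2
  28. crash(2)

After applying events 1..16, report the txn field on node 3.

after 1 — propose(0,'q'): n0:coor/t1/[-]
after 2 — deliver 0→3: n3:part/t1/[-]
after 3 — deliver 3→0: ·
after 4 — deliver 0→2: n2:part/t1/[-]
after 5 — deliver 2→0: ·
after 6 — deliver 0→1: n1:part/t1/[-]
after 7 — deliver 1→0: n0:coor/t1/[q]
after 8 — deliver 0→1: n1:part/t1/[q]
after 9 — timeout(0): n0:coor/t2/[q]
after 10 — deliver 0→1: n1:part/t2/[q]
after 11 — deliver 1→0: ·
after 12 — deliver 0→3: n3:part/t1/[q]
after 13 — deliver 3→0: ·
after 14 — deliver 0→2: n2:part/t1/[q]
after 15 — deliver 2→0: ·
after 16 — deliver 2→1: ·

1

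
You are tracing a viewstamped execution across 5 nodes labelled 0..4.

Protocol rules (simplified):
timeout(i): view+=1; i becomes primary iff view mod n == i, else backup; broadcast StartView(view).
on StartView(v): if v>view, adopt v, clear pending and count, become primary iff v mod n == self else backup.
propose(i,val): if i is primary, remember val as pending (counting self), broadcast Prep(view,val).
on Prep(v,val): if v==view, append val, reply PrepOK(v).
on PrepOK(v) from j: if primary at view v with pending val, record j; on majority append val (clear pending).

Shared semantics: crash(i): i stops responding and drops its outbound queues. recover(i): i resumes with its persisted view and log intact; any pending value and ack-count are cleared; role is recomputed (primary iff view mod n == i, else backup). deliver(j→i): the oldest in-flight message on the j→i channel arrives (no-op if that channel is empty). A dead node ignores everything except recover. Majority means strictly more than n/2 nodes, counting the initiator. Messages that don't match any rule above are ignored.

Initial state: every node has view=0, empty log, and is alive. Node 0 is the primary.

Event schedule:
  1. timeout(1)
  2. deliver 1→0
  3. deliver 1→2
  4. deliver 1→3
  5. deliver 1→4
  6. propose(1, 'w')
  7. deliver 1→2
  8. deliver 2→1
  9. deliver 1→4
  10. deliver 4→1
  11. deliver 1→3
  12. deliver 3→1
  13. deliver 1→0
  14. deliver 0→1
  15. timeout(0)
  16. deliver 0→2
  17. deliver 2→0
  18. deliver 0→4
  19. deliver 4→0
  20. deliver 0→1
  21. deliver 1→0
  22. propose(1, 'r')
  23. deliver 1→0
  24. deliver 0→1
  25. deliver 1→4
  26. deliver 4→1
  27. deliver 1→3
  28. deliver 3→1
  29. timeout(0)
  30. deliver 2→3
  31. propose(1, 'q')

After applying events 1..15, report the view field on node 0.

[1] timeout(1) → N1(prim v1 [-])
[2] deliver 1→0 → N0(back v1 [-])
[3] deliver 1→2 → N2(back v1 [-])
[4] deliver 1→3 → N3(back v1 [-])
[5] deliver 1→4 → N4(back v1 [-])
[6] propose(1,'w') → ∅
[7] deliver 1→2 → N2(back v1 [w])
[8] deliver 2→1 → ∅
[9] deliver 1→4 → N4(back v1 [w])
[10] deliver 4→1 → N1(prim v1 [w])
[11] deliver 1→3 → N3(back v1 [w])
[12] deliver 3→1 → ∅
[13] deliver 1→0 → N0(back v1 [w])
[14] deliver 0→1 → ∅
[15] timeout(0) → N0(back v2 [w])

2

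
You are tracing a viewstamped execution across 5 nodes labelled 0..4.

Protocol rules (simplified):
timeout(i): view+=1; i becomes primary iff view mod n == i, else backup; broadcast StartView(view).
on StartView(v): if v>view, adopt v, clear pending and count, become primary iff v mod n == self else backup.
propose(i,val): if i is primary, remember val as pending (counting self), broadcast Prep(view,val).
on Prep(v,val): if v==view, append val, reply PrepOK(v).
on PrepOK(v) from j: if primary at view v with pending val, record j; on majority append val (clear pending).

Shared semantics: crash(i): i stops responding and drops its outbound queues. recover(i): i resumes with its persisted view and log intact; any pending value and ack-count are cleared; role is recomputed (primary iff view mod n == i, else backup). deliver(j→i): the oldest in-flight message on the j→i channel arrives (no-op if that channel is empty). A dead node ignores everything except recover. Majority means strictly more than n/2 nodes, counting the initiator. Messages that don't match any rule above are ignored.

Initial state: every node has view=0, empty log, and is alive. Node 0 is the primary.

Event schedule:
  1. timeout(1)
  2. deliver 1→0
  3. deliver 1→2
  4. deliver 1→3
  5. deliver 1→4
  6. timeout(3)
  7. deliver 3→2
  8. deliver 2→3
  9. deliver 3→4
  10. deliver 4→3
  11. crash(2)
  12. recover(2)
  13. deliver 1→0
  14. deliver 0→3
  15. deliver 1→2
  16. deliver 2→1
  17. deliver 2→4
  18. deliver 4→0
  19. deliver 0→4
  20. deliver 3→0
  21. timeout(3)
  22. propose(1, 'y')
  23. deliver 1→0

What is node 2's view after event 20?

2

e1 timeout(1): 1[prim,v=1,-]
e2 deliver 1→0: 0[back,v=1,-]
e3 deliver 1→2: 2[back,v=1,-]
e4 deliver 1→3: 3[back,v=1,-]
e5 deliver 1→4: 4[back,v=1,-]
e6 timeout(3): 3[back,v=2,-]
e7 deliver 3→2: 2[prim,v=2,-]
e8 deliver 2→3: ·
e9 deliver 3→4: 4[back,v=2,-]
e10 deliver 4→3: ·
e11 crash(2): 2[✗prim,v=2,-]
e12 recover(2): 2[prim,v=2,-]
e13 deliver 1→0: ·
e14 deliver 0→3: ·
e15 deliver 1→2: ·
e16 deliver 2→1: ·
e17 deliver 2→4: ·
e18 deliver 4→0: ·
e19 deliver 0→4: ·
e20 deliver 3→0: 0[back,v=2,-]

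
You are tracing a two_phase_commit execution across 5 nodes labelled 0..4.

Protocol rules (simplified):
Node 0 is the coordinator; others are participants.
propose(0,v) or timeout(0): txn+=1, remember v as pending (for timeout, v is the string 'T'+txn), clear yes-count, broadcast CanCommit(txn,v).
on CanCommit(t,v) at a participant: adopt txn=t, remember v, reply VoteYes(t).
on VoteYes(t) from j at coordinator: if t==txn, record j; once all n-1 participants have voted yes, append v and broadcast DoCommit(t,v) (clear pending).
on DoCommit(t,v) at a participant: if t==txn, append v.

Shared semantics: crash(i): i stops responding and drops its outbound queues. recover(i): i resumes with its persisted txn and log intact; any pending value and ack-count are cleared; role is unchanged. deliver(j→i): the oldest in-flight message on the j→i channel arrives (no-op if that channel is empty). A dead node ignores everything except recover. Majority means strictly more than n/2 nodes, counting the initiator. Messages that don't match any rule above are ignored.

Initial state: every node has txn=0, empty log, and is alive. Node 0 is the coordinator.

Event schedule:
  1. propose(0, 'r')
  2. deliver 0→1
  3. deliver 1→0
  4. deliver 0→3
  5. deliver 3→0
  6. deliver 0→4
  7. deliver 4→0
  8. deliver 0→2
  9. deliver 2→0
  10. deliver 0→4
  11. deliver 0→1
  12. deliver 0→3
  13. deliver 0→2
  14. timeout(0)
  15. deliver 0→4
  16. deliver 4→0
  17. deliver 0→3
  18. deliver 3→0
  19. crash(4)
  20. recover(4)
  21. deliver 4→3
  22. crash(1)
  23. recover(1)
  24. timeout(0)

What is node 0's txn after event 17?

e1 propose(0,'r'): 0[coor,t=1,-]
e2 deliver 0→1: 1[part,t=1,-]
e3 deliver 1→0: ·
e4 deliver 0→3: 3[part,t=1,-]
e5 deliver 3→0: ·
e6 deliver 0→4: 4[part,t=1,-]
e7 deliver 4→0: ·
e8 deliver 0→2: 2[part,t=1,-]
e9 deliver 2→0: 0[coor,t=1,r]
e10 deliver 0→4: 4[part,t=1,r]
e11 deliver 0→1: 1[part,t=1,r]
e12 deliver 0→3: 3[part,t=1,r]
e13 deliver 0→2: 2[part,t=1,r]
e14 timeout(0): 0[coor,t=2,r]
e15 deliver 0→4: 4[part,t=2,r]
e16 deliver 4→0: ·
e17 deliver 0→3: 3[part,t=2,r]

2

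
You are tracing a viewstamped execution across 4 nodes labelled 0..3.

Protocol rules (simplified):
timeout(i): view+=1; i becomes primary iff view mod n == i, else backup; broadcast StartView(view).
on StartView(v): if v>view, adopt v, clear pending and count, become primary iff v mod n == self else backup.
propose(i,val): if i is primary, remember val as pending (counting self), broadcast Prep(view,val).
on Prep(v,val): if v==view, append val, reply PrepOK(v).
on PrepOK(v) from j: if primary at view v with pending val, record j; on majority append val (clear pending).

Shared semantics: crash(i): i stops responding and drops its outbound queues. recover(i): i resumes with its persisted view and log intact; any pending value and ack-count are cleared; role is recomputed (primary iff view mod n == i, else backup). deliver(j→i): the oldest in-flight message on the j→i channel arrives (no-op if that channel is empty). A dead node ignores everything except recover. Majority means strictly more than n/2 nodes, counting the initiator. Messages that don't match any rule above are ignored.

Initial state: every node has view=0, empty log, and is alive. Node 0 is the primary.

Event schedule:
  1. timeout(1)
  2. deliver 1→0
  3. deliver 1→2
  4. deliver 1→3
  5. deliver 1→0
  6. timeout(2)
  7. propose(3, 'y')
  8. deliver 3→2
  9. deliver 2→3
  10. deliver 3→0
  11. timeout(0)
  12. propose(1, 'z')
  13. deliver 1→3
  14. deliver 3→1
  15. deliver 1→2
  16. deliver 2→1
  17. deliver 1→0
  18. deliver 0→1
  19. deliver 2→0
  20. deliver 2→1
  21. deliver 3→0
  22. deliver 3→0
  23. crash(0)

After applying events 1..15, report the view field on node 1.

1

step 1 timeout(1): 1={prim,v=1,log=-}
step 2 deliver 1→0: 0={back,v=1,log=-}
step 3 deliver 1→2: 2={back,v=1,log=-}
step 4 deliver 1→3: 3={back,v=1,log=-}
step 5 deliver 1→0: —
step 6 timeout(2): 2={prim,v=2,log=-}
step 7 propose(3,'y'): —
step 8 deliver 3→2: —
step 9 deliver 2→3: 3={back,v=2,log=-}
step 10 deliver 3→0: —
step 11 timeout(0): 0={back,v=2,log=-}
step 12 propose(1,'z'): —
step 13 deliver 1→3: —
step 14 deliver 3→1: —
step 15 deliver 1→2: —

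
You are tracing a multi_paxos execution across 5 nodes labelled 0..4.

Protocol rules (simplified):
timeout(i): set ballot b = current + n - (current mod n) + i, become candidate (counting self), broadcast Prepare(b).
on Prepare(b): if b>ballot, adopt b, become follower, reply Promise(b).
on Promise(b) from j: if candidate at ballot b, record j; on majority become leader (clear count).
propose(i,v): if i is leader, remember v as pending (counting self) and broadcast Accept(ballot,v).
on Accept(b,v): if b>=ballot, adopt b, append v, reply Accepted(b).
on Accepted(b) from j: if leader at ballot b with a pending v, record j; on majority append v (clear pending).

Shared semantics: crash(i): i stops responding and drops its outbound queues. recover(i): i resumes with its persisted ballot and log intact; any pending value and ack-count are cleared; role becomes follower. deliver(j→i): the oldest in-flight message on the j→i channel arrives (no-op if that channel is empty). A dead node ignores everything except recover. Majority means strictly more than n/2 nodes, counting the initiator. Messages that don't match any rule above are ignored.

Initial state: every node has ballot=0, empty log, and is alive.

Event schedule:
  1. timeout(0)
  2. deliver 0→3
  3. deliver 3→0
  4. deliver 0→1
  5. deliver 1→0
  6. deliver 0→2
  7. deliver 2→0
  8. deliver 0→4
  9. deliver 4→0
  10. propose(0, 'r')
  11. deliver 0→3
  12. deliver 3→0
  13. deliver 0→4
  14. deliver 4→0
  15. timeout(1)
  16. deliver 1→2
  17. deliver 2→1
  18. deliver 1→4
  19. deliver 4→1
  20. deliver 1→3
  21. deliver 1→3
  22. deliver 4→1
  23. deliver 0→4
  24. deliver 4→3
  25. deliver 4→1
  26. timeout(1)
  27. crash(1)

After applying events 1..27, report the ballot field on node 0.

5

1. timeout(0):  <0:cand b5 ->
2. deliver 0→3:  <3:foll b5 ->
3. deliver 3→0:  nop
4. deliver 0→1:  <1:foll b5 ->
5. deliver 1→0:  <0:lead b5 ->
6. deliver 0→2:  <2:foll b5 ->
7. deliver 2→0:  nop
8. deliver 0→4:  <4:foll b5 ->
9. deliver 4→0:  nop
10. propose(0,'r'):  nop
11. deliver 0→3:  <3:foll b5 r>
12. deliver 3→0:  nop
13. deliver 0→4:  <4:foll b5 r>
14. deliver 4→0:  <0:lead b5 r>
15. timeout(1):  <1:cand b11 ->
16. deliver 1→2:  <2:foll b11 ->
17. deliver 2→1:  nop
18. deliver 1→4:  <4:foll b11 r>
19. deliver 4→1:  <1:lead b11 ->
20. deliver 1→3:  <3:foll b11 r>
21. deliver 1→3:  nop
22. deliver 4→1:  nop
23. deliver 0→4:  nop
24. deliver 4→3:  nop
25. deliver 4→1:  nop
26. timeout(1):  <1:cand b16 ->
27. crash(1):  <1:✗cand b16 ->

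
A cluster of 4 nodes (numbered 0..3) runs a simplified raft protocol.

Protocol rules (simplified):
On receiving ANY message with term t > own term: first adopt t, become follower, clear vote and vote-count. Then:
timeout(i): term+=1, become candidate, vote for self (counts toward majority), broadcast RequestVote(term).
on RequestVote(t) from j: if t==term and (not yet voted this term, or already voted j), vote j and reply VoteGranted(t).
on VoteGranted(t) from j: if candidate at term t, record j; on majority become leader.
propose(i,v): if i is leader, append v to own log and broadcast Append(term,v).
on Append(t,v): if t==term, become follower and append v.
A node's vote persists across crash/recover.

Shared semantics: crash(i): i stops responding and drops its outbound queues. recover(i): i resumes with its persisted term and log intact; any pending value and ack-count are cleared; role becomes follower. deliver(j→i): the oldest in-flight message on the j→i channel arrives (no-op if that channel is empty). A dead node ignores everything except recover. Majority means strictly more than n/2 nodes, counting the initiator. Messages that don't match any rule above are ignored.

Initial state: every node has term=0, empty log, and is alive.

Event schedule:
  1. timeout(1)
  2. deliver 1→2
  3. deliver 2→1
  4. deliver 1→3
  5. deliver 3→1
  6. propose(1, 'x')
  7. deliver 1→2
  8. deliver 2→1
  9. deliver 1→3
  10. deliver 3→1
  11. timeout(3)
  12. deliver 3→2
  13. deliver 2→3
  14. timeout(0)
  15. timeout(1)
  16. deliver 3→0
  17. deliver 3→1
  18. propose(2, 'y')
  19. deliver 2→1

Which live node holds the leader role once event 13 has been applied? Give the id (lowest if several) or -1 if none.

1. timeout(1):  <1:cand t1 ->
2. deliver 1→2:  <2:foll t1 ->
3. deliver 2→1:  nop
4. deliver 1→3:  <3:foll t1 ->
5. deliver 3→1:  <1:lead t1 ->
6. propose(1,'x'):  <1:lead t1 x>
7. deliver 1→2:  <2:foll t1 x>
8. deliver 2→1:  nop
9. deliver 1→3:  <3:foll t1 x>
10. deliver 3→1:  nop
11. timeout(3):  <3:cand t2 x>
12. deliver 3→2:  <2:foll t2 x>
13. deliver 2→3:  nop

1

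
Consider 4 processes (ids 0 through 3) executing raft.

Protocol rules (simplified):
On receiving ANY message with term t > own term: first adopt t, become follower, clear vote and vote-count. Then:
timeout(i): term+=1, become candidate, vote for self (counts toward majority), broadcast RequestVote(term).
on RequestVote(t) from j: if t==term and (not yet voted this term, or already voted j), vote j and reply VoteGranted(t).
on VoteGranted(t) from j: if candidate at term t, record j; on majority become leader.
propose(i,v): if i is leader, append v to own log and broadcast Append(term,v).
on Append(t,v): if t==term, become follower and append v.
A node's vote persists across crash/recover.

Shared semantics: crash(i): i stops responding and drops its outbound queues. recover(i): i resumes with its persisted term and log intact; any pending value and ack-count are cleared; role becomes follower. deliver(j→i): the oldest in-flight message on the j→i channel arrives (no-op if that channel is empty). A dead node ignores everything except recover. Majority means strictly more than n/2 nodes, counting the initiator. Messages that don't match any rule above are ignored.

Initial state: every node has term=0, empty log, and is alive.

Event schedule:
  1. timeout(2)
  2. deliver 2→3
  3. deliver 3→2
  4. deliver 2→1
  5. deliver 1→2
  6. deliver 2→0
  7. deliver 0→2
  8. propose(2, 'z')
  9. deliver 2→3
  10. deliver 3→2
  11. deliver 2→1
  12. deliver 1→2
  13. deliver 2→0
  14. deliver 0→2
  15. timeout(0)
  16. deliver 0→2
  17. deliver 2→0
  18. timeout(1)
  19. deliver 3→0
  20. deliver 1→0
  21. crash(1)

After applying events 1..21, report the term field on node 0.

2

after 1 — timeout(2): n2:cand/t1/[-]
after 2 — deliver 2→3: n3:foll/t1/[-]
after 3 — deliver 3→2: ·
after 4 — deliver 2→1: n1:foll/t1/[-]
after 5 — deliver 1→2: n2:lead/t1/[-]
after 6 — deliver 2→0: n0:foll/t1/[-]
after 7 — deliver 0→2: ·
after 8 — propose(2,'z'): n2:lead/t1/[z]
after 9 — deliver 2→3: n3:foll/t1/[z]
after 10 — deliver 3→2: ·
after 11 — deliver 2→1: n1:foll/t1/[z]
after 12 — deliver 1→2: ·
after 13 — deliver 2→0: n0:foll/t1/[z]
after 14 — deliver 0→2: ·
after 15 — timeout(0): n0:cand/t2/[z]
after 16 — deliver 0→2: n2:foll/t2/[z]
after 17 — deliver 2→0: ·
after 18 — timeout(1): n1:cand/t2/[z]
after 19 — deliver 3→0: ·
after 20 — deliver 1→0: ·
after 21 — crash(1): n1:✗cand/t2/[z]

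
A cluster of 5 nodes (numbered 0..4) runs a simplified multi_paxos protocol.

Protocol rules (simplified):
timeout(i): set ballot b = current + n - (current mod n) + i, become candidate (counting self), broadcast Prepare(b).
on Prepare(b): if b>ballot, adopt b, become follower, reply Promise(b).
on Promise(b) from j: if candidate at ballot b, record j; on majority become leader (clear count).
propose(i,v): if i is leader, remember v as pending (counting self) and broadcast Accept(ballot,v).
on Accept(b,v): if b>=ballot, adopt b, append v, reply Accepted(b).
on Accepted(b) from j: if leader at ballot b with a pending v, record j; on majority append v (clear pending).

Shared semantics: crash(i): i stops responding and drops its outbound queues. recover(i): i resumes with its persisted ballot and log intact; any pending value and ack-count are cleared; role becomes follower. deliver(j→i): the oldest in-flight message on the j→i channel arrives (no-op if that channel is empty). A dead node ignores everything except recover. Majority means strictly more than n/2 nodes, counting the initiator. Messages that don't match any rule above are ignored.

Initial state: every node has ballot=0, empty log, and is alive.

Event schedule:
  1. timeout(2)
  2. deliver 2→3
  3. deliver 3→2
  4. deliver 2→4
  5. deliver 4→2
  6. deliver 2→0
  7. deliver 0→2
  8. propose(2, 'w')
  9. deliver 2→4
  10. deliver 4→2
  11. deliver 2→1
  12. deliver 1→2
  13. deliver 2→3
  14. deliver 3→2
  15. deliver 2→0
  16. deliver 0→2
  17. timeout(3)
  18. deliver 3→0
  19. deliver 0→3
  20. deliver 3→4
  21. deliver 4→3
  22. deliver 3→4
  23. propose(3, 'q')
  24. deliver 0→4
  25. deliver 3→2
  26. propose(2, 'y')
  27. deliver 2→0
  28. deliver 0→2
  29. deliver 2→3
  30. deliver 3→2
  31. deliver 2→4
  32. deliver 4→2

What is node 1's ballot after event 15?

after 1 — timeout(2): n2:cand/b7/[-]
after 2 — deliver 2→3: n3:foll/b7/[-]
after 3 — deliver 3→2: ·
after 4 — deliver 2→4: n4:foll/b7/[-]
after 5 — deliver 4→2: n2:lead/b7/[-]
after 6 — deliver 2→0: n0:foll/b7/[-]
after 7 — deliver 0→2: ·
after 8 — propose(2,'w'): ·
after 9 — deliver 2→4: n4:foll/b7/[w]
after 10 — deliver 4→2: ·
after 11 — deliver 2→1: n1:foll/b7/[-]
after 12 — deliver 1→2: ·
after 13 — deliver 2→3: n3:foll/b7/[w]
after 14 — deliver 3→2: n2:lead/b7/[w]
after 15 — deliver 2→0: n0:foll/b7/[w]

7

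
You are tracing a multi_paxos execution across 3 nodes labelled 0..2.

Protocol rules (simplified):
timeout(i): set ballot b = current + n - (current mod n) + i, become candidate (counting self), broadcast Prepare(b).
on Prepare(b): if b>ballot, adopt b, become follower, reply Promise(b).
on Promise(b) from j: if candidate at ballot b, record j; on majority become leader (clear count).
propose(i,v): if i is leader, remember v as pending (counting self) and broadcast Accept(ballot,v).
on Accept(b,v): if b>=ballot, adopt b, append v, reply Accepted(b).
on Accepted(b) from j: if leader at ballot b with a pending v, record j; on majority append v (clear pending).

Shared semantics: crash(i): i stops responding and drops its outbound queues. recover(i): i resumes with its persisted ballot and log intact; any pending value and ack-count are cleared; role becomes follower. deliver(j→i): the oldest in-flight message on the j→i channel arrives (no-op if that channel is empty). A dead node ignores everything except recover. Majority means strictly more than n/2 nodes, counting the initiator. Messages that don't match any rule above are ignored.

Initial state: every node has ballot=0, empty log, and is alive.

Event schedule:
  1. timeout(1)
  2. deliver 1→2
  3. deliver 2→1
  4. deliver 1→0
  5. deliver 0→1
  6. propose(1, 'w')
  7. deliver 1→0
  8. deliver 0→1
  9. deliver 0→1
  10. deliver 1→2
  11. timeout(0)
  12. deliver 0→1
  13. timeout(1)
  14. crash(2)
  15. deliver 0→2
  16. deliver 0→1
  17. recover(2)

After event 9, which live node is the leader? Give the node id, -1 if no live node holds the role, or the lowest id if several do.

1. timeout(1):  <1:cand b4 ->
2. deliver 1→2:  <2:foll b4 ->
3. deliver 2→1:  <1:lead b4 ->
4. deliver 1→0:  <0:foll b4 ->
5. deliver 0→1:  nop
6. propose(1,'w'):  nop
7. deliver 1→0:  <0:foll b4 w>
8. deliver 0→1:  <1:lead b4 w>
9. deliver 0→1:  nop

1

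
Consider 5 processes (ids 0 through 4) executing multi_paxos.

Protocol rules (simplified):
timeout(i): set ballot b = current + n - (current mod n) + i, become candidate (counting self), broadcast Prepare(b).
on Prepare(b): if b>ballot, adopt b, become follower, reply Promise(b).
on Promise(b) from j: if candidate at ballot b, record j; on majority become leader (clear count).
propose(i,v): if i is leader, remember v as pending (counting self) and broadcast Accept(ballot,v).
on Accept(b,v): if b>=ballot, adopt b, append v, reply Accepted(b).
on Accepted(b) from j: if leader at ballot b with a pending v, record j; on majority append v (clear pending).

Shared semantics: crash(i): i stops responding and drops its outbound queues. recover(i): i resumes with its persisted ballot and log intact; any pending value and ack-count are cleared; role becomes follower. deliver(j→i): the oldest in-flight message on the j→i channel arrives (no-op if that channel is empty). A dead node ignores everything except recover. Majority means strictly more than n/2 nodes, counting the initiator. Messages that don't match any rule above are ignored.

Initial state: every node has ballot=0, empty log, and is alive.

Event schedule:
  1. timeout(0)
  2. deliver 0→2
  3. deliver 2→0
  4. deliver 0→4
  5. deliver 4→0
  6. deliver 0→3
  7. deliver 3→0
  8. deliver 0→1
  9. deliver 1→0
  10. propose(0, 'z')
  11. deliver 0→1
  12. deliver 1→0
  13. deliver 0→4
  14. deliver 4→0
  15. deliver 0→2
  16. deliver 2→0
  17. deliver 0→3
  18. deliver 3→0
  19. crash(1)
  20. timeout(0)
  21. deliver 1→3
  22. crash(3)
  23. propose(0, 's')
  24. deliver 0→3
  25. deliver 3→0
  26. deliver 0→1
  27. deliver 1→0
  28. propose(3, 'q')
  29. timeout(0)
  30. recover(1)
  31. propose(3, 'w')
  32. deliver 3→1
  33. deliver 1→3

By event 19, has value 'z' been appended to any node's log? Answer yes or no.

step 1 timeout(0): 0={cand,b=5,log=-}
step 2 deliver 0→2: 2={foll,b=5,log=-}
step 3 deliver 2→0: —
step 4 deliver 0→4: 4={foll,b=5,log=-}
step 5 deliver 4→0: 0={lead,b=5,log=-}
step 6 deliver 0→3: 3={foll,b=5,log=-}
step 7 deliver 3→0: —
step 8 deliver 0→1: 1={foll,b=5,log=-}
step 9 deliver 1→0: —
step 10 propose(0,'z'): —
step 11 deliver 0→1: 1={foll,b=5,log=z}
step 12 deliver 1→0: —
step 13 deliver 0→4: 4={foll,b=5,log=z}
step 14 deliver 4→0: 0={lead,b=5,log=z}
step 15 deliver 0→2: 2={foll,b=5,log=z}
step 16 deliver 2→0: —
step 17 deliver 0→3: 3={foll,b=5,log=z}
step 18 deliver 3→0: —
step 19 crash(1): 1={✗foll,b=5,log=z}

yes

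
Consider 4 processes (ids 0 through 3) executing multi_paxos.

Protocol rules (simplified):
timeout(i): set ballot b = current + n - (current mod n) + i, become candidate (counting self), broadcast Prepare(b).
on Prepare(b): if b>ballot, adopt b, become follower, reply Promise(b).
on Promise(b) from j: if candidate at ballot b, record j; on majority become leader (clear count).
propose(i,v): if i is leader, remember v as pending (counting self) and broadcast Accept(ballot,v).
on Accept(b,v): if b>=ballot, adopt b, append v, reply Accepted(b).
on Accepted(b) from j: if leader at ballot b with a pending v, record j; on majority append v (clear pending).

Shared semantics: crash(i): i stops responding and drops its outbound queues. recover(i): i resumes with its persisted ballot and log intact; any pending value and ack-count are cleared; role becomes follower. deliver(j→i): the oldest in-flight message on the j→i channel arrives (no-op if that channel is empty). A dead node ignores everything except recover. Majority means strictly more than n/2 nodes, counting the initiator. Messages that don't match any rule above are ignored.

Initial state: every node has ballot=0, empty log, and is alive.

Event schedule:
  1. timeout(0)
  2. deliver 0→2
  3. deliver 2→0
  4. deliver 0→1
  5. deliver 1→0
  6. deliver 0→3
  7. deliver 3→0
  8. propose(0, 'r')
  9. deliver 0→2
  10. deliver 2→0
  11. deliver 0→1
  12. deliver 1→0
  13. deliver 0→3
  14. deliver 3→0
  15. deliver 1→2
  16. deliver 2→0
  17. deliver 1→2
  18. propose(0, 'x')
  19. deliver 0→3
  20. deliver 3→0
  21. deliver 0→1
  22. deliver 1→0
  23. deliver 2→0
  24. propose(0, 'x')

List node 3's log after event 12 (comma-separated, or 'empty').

step 1 timeout(0): 0={cand,b=4,log=-}
step 2 deliver 0→2: 2={foll,b=4,log=-}
step 3 deliver 2→0: —
step 4 deliver 0→1: 1={foll,b=4,log=-}
step 5 deliver 1→0: 0={lead,b=4,log=-}
step 6 deliver 0→3: 3={foll,b=4,log=-}
step 7 deliver 3→0: —
step 8 propose(0,'r'): —
step 9 deliver 0→2: 2={foll,b=4,log=r}
step 10 deliver 2→0: —
step 11 deliver 0→1: 1={foll,b=4,log=r}
step 12 deliver 1→0: 0={lead,b=4,log=r}

empty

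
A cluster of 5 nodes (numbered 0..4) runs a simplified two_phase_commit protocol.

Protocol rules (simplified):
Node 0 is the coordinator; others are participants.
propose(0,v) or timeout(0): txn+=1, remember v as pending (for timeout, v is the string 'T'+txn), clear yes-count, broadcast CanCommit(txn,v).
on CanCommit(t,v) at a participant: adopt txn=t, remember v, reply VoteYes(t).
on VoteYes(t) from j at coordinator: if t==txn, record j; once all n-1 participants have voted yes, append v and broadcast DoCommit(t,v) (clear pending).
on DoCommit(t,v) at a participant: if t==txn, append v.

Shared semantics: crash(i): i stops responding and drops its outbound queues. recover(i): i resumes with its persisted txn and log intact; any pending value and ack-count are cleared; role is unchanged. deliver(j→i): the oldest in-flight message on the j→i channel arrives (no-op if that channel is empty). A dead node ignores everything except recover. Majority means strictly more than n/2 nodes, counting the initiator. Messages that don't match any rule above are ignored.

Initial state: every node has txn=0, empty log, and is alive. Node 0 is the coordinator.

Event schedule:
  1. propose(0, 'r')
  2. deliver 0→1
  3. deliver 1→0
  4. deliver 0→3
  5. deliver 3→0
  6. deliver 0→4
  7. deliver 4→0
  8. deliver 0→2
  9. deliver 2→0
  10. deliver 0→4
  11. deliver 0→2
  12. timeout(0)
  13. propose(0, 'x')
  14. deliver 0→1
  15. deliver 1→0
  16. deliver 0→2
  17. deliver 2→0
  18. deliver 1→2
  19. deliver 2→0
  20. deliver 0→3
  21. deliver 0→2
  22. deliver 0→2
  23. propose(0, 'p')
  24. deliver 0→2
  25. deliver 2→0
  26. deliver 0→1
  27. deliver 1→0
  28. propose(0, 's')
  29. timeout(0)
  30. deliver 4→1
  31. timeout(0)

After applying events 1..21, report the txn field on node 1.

1. propose(0,'r'):  <0:coor t1 ->
2. deliver 0→1:  <1:part t1 ->
3. deliver 1→0:  nop
4. deliver 0→3:  <3:part t1 ->
5. deliver 3→0:  nop
6. deliver 0→4:  <4:part t1 ->
7. deliver 4→0:  nop
8. deliver 0→2:  <2:part t1 ->
9. deliver 2→0:  <0:coor t1 r>
10. deliver 0→4:  <4:part t1 r>
11. deliver 0→2:  <2:part t1 r>
12. timeout(0):  <0:coor t2 r>
13. propose(0,'x'):  <0:coor t3 r>
14. deliver 0→1:  <1:part t1 r>
15. deliver 1→0:  nop
16. deliver 0→2:  <2:part t2 r>
17. deliver 2→0:  nop
18. deliver 1→2:  nop
19. deliver 2→0:  nop
20. deliver 0→3:  <3:part t1 r>
21. deliver 0→2:  <2:part t3 r>

1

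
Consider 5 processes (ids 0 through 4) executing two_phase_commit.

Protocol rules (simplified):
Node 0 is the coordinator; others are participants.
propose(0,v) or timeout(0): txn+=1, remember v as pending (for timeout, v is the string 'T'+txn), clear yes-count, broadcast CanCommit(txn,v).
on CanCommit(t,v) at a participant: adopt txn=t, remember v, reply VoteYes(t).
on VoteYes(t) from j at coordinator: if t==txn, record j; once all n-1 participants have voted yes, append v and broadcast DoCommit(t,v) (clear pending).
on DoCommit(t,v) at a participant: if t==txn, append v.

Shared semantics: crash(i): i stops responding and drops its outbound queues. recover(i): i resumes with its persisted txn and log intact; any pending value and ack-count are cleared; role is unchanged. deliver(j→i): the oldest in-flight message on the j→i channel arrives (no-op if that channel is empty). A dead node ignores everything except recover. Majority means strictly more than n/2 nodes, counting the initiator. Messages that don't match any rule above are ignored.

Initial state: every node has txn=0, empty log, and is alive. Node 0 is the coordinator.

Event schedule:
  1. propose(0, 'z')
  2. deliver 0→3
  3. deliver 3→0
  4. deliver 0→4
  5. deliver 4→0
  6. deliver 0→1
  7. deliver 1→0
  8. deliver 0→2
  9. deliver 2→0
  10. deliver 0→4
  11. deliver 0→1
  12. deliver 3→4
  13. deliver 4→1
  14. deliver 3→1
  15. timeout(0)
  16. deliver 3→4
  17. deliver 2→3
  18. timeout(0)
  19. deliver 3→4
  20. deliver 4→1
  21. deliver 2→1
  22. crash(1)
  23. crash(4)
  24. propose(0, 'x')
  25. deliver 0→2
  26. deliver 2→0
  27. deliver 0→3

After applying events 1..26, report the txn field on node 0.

4

e1 propose(0,'z'): 0[coor,t=1,-]
e2 deliver 0→3: 3[part,t=1,-]
e3 deliver 3→0: ·
e4 deliver 0→4: 4[part,t=1,-]
e5 deliver 4→0: ·
e6 deliver 0→1: 1[part,t=1,-]
e7 deliver 1→0: ·
e8 deliver 0→2: 2[part,t=1,-]
e9 deliver 2→0: 0[coor,t=1,z]
e10 deliver 0→4: 4[part,t=1,z]
e11 deliver 0→1: 1[part,t=1,z]
e12 deliver 3→4: ·
e13 deliver 4→1: ·
e14 deliver 3→1: ·
e15 timeout(0): 0[coor,t=2,z]
e16 deliver 3→4: ·
e17 deliver 2→3: ·
e18 timeout(0): 0[coor,t=3,z]
e19 deliver 3→4: ·
e20 deliver 4→1: ·
e21 deliver 2→1: ·
e22 crash(1): 1[✗part,t=1,z]
e23 crash(4): 4[✗part,t=1,z]
e24 propose(0,'x'): 0[coor,t=4,z]
e25 deliver 0→2: 2[part,t=1,z]
e26 deliver 2→0: ·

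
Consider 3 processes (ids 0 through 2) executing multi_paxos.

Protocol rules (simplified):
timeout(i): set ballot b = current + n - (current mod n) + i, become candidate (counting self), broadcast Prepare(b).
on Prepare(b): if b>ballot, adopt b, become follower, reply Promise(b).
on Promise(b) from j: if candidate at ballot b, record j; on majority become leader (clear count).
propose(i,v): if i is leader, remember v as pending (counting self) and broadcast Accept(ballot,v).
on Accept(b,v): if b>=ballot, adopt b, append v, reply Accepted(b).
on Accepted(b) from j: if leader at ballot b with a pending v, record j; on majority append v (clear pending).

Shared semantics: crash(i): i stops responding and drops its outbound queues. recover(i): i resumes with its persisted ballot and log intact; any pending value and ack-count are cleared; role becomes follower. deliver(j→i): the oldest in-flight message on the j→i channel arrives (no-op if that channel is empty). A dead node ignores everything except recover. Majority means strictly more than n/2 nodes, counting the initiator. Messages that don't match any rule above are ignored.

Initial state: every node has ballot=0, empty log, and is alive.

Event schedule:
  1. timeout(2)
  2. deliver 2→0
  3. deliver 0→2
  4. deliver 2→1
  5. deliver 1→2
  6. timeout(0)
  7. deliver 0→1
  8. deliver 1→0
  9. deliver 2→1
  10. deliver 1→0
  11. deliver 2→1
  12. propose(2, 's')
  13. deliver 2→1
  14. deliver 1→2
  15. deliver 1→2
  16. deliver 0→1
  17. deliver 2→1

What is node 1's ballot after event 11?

step 1 timeout(2): 2={cand,b=5,log=-}
step 2 deliver 2→0: 0={foll,b=5,log=-}
step 3 deliver 0→2: 2={lead,b=5,log=-}
step 4 deliver 2→1: 1={foll,b=5,log=-}
step 5 deliver 1→2: —
step 6 timeout(0): 0={cand,b=6,log=-}
step 7 deliver 0→1: 1={foll,b=6,log=-}
step 8 deliver 1→0: 0={lead,b=6,log=-}
step 9 deliver 2→1: —
step 10 deliver 1→0: —
step 11 deliver 2→1: —

6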